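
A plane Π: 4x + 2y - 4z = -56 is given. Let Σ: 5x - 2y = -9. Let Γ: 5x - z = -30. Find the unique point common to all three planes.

Solving the 3×3 linear system 4x + 2y - 4z = -56, 5x - 2y = -9, 5x - z = -30 (e.g. by elimination or Cramer's rule, determinant = -22) gives (-5, -8, 5).

(-5, -8, 5)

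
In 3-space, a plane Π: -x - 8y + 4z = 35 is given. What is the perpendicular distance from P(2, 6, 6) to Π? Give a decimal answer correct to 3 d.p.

n·P − d = (-1)·(2) + (-8)·(6) + (4)·(6) − 35 = -61; |n| = √81.
Distance = |-61| / √81 = 61/√81 ≈ 6.778.

6.778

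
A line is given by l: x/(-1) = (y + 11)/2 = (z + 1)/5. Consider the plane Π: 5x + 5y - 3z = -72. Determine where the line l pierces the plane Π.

l has direction (-1, 2, 5) through (0, -11, -1).
Substitute r = (0, -11, -1) + t(-1, 2, 5) into the plane: -52 + (-10)t = -72, so t = 2.
Intersection: (0, -11, -1) + 2·(-1, 2, 5) = (-2, -7, 9).

(-2, -7, 9)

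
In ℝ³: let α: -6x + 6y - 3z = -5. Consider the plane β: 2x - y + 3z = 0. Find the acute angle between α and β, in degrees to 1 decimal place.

cos θ = |n₁·n₂| / (|n₁||n₂|) = |-27| / (√81 · √14).
θ = arccos(0.80178) ≈ 36.7°.

36.7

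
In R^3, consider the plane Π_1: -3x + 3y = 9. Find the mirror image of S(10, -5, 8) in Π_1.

(-8, 13, 8)

λ = (n·S − d)/|n|² = (-45 − 9)/18 = -3.
Reflection = S − 2λn = (10, -5, 8) − (-6)·(-3, 3, 0) = (-8, 13, 8).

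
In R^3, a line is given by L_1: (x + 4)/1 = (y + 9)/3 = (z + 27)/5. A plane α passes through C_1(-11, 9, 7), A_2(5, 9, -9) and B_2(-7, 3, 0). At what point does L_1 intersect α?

L_1 has direction (1, 3, 5) through (-4, -9, -27).
C_1A_2 = (16, 0, -16), C_1B_2 = (4, -6, -7); a normal to α is C_1A_2 × C_1B_2 = (-96, 48, -96).
Using C_1: α has equation -96x + 48y - 96z = 816.
Substitute r = (-4, -9, -27) + t(1, 3, 5) into the plane: 2544 + (-432)t = 816, so t = 4.
Intersection: (-4, -9, -27) + 4·(1, 3, 5) = (0, 3, -7).

(0, 3, -7)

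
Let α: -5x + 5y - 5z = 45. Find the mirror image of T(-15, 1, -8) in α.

λ = (n·T − d)/|n|² = (120 − 45)/75 = 1.
Reflection = T − 2λn = (-15, 1, -8) − 2·(-5, 5, -5) = (-5, -9, 2).

(-5, -9, 2)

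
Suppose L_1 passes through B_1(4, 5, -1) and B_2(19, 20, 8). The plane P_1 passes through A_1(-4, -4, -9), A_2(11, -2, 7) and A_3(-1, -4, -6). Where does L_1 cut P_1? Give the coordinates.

(-1, 0, -4)

A direction vector for L_1 is B_2 − B_1 = (15, 15, 9).
A_1A_2 = (15, 2, 16), A_1A_3 = (3, 0, 3); a normal to P_1 is A_1A_2 × A_1A_3 = (6, 3, -6).
Using A_1: P_1 has equation 6x + 3y - 6z = 18.
Substitute r = (4, 5, -1) + t(15, 15, 9) into the plane: 45 + 81t = 18, so t = -1/3.
Intersection: (4, 5, -1) + (-1/3)·(15, 15, 9) = (-1, 0, -4).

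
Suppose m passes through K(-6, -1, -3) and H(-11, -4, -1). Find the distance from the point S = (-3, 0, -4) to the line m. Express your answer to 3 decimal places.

0.688

A direction vector for m is H − K = (-5, -3, 2).
Taking (-6, -1, -3) on m with direction v = (-5, -3, 2): w = S − (-6, -1, -3) = (3, 1, -1), and w × v = (-1, -1, -4).
Distance = |w × v| / |v| = √18 / √38 ≈ 0.688.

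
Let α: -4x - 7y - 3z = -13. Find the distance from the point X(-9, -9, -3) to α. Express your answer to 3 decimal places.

14.066

n·X − d = (-4)·(-9) + (-7)·(-9) + (-3)·(-3) − (-13) = 121; |n| = √74.
Distance = |121| / √74 = 121/√74 ≈ 14.066.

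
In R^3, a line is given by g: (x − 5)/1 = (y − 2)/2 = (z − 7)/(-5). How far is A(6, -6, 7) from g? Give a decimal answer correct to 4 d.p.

7.5829

g has direction (1, 2, -5) through (5, 2, 7).
Taking (5, 2, 7) on g with direction v = (1, 2, -5): w = A − (5, 2, 7) = (1, -8, 0), and w × v = (40, 5, 10).
Distance = |w × v| / |v| = √1725 / √30 ≈ 7.5829.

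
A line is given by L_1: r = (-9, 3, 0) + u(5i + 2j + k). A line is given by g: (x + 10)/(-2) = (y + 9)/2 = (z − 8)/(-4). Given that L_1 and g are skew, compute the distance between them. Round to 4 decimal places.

3.7751

g has direction (-2, 2, -4) through (-10, -9, 8).
Common perpendicular direction n = (5, 2, 1) × (-2, 2, -4) = (-10, 18, 14).
With w = (-10, -9, 8) − (-9, 3, 0) = (-1, -12, 8), w · n = -94.
Distance = |w · n| / |n| = |-94| / √620 ≈ 3.7751.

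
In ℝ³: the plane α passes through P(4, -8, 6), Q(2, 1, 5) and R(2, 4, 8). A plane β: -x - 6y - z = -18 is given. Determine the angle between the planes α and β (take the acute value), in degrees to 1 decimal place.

71.8

PQ = (-2, 9, -1), PR = (-2, 12, 2); a normal to α is PQ × PR = (30, 6, -6).
Using P: α has equation 30x + 6y - 6z = 36.
cos θ = |n₁·n₂| / (|n₁||n₂|) = |-60| / (√972 · √38).
θ = arccos(0.31220) ≈ 71.8°.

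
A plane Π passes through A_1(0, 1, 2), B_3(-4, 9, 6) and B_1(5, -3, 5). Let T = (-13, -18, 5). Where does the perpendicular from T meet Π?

(2, -6, -4)

A_1B_3 = (-4, 8, 4), A_1B_1 = (5, -4, 3); a normal to Π is A_1B_3 × A_1B_1 = (40, 32, -24).
Using A_1: Π has equation 40x + 32y - 24z = -16.
Foot = T − λn with λ = (n·T − d)/|n|² = (-1216 − (-16))/3200 = -3/8.
Foot = (-13, -18, 5) − (-3/8)·(40, 32, -24) = (2, -6, -4).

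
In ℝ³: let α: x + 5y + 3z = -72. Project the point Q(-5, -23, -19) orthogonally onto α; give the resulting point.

(-2, -8, -10)

Foot = Q − λn with λ = (n·Q − d)/|n|² = (-177 − (-72))/35 = -3.
Foot = (-5, -23, -19) − (-3)·(1, 5, 3) = (-2, -8, -10).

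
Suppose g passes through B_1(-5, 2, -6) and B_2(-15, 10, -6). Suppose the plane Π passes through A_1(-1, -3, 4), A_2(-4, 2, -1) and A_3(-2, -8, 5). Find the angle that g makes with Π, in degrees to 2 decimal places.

44.53

A direction vector for g is B_2 − B_1 = (-10, 8, 0).
A_1A_2 = (-3, 5, -5), A_1A_3 = (-1, -5, 1); a normal to Π is A_1A_2 × A_1A_3 = (-20, 8, 20).
Using A_1: Π has equation -20x + 8y + 20z = 76.
sin θ = |n·v| / (|n||v|) = |264| / (√864 · √164) = 0.70133.
θ ≈ 44.53°.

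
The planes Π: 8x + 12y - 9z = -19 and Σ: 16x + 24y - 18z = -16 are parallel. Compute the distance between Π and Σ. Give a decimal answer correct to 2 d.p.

0.65

Rescale Σ by 1/2: 8x + 12y - 9z = -8. Then distance = |-19 − (-8)| / √289 ≈ 0.65.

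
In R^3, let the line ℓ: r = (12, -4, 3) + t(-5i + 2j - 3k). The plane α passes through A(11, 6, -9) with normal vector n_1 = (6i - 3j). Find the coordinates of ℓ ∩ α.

α: n_1·r = n_1·A gives 6x - 3y = 48.
Substitute r = (12, -4, 3) + t(-5, 2, -3) into the plane: 84 + (-36)t = 48, so t = 1.
Intersection: (12, -4, 3) + 1·(-5, 2, -3) = (7, -2, 0).

(7, -2, 0)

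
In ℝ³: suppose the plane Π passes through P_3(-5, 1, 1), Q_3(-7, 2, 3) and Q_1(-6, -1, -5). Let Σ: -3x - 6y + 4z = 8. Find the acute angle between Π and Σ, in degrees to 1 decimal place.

P_3Q_3 = (-2, 1, 2), P_3Q_1 = (-1, -2, -6); a normal to Π is P_3Q_3 × P_3Q_1 = (-2, -14, 5).
Using P_3: Π has equation -2x - 14y + 5z = 1.
cos θ = |n₁·n₂| / (|n₁||n₂|) = |110| / (√225 · √61).
θ = arccos(0.93894) ≈ 20.1°.

20.1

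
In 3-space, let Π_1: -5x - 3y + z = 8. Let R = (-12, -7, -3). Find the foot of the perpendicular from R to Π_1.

Foot = R − λn with λ = (n·R − d)/|n|² = (78 − 8)/35 = 2.
Foot = (-12, -7, -3) − 2·(-5, -3, 1) = (-2, -1, -5).

(-2, -1, -5)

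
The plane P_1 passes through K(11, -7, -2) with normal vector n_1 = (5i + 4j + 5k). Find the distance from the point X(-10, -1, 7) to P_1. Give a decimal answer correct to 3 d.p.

P_1: n_1·r = n_1·K gives 5x + 4y + 5z = 17.
n·X − d = (5)·(-10) + (4)·(-1) + (5)·(7) − 17 = -36; |n| = √66.
Distance = |-36| / √66 = 36/√66 ≈ 4.431.

4.431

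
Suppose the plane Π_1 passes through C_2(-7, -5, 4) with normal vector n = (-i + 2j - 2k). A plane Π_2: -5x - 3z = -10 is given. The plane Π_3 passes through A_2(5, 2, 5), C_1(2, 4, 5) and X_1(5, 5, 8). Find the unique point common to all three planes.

Π_1: n·r = n·C_2 gives -x + 2y - 2z = -11.
A_2C_1 = (-3, 2, 0), A_2X_1 = (0, 3, 3); a normal to Π_3 is A_2C_1 × A_2X_1 = (6, 9, -9).
Using A_2: Π_3 has equation 6x + 9y - 9z = 3.
Solving the 3×3 linear system -x + 2y - 2z = -11, -5x - 3z = -10, 6x + 9y - 9z = 3 (e.g. by elimination or Cramer's rule, determinant = -63) gives (5, -8, -5).

(5, -8, -5)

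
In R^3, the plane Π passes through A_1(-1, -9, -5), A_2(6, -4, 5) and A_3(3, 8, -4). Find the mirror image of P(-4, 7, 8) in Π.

A_1A_2 = (7, 5, 10), A_1A_3 = (4, 17, 1); a normal to Π is A_1A_2 × A_1A_3 = (-165, 33, 99).
Using A_1: Π has equation -165x + 33y + 99z = -627.
λ = (n·P − d)/|n|² = (1683 − (-627))/38115 = 2/33.
Reflection = P − 2λn = (-4, 7, 8) − (4/33)·(-165, 33, 99) = (16, 3, -4).

(16, 3, -4)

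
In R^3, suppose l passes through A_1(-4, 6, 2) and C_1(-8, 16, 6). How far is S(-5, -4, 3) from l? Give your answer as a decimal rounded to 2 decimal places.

6.15

A direction vector for l is C_1 − A_1 = (-4, 10, 4).
Taking (-4, 6, 2) on l with direction v = (-4, 10, 4): w = S − (-4, 6, 2) = (-1, -10, 1), and w × v = (-50, 0, -50).
Distance = |w × v| / |v| = √5000 / √132 ≈ 6.15.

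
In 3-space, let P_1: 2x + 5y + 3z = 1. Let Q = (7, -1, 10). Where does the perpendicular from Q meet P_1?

Foot = Q − λn with λ = (n·Q − d)/|n|² = (39 − 1)/38 = 1.
Foot = (7, -1, 10) − 1·(2, 5, 3) = (5, -6, 7).

(5, -6, 7)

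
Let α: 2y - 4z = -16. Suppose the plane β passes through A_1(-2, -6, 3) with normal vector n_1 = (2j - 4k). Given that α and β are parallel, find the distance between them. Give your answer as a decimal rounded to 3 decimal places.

1.789

β: n_1·r = n_1·A_1 gives 2y - 4z = -24.
Same normal n = (0, 2, -4) with |n| = √20; distance = |-16 − (-24)| / |n| = 8/√20 ≈ 1.789.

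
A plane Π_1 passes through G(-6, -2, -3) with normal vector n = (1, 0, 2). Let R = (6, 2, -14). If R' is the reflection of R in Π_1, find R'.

Π_1: n·r = n·G gives x + 2z = -12.
λ = (n·R − d)/|n|² = (-22 − (-12))/5 = -2.
Reflection = R − 2λn = (6, 2, -14) − (-4)·(1, 0, 2) = (10, 2, -6).

(10, 2, -6)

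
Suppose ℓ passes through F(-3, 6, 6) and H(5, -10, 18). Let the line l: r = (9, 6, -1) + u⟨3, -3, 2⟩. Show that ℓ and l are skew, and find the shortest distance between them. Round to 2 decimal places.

3.81

A direction vector for ℓ is H − F = (8, -16, 12).
Common perpendicular direction n = (8, -16, 12) × (3, -3, 2) = (4, 20, 24).
With w = (9, 6, -1) − (-3, 6, 6) = (12, 0, -7), w · n = -120.
Since n ≠ 0 the lines are not parallel, and w · n = -120 ≠ 0 so they do not intersect; hence they are skew.
Distance = |w · n| / |n| = |-120| / √992 ≈ 3.81.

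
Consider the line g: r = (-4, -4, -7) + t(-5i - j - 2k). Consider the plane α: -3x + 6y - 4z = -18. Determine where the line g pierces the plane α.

Substitute r = (-4, -4, -7) + t(-5, -1, -2) into the plane: 16 + 17t = -18, so t = -2.
Intersection: (-4, -4, -7) + (-2)·(-5, -1, -2) = (6, -2, -3).

(6, -2, -3)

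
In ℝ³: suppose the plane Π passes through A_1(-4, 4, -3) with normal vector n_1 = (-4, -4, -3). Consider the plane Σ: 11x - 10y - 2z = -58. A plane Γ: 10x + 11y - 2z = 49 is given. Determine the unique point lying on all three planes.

(-2, 5, -7)

Π: n_1·r = n_1·A_1 gives -4x - 4y - 3z = 9.
Solving the 3×3 linear system -4x - 4y - 3z = 9, 11x - 10y - 2z = -58, 10x + 11y - 2z = 49 (e.g. by elimination or Cramer's rule, determinant = -839) gives (-2, 5, -7).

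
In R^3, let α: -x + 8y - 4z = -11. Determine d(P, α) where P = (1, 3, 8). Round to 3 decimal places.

0.222

n·P − d = (-1)·(1) + (8)·(3) + (-4)·(8) − (-11) = 2; |n| = √81.
Distance = |2| / √81 = 2/√81 ≈ 0.222.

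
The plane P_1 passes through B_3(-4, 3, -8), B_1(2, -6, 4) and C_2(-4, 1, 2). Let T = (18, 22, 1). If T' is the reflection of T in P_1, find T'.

(-26, -18, -7)

B_3B_1 = (6, -9, 12), B_3C_2 = (0, -2, 10); a normal to P_1 is B_3B_1 × B_3C_2 = (-66, -60, -12).
Using B_3: P_1 has equation -66x - 60y - 12z = 180.
λ = (n·T − d)/|n|² = (-2520 − 180)/8100 = -1/3.
Reflection = T − 2λn = (18, 22, 1) − (-2/3)·(-66, -60, -12) = (-26, -18, -7).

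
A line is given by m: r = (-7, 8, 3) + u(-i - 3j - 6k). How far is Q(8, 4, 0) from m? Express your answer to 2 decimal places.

Taking (-7, 8, 3) on m with direction v = (-1, -3, -6): w = Q − (-7, 8, 3) = (15, -4, -3), and w × v = (15, 93, -49).
Distance = |w × v| / |v| = √11275 / √46 ≈ 15.66.

15.66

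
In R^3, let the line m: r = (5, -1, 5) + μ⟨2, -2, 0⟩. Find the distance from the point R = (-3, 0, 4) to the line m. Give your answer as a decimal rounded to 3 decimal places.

Taking (5, -1, 5) on m with direction v = (2, -2, 0): w = R − (5, -1, 5) = (-8, 1, -1), and w × v = (-2, -2, 14).
Distance = |w × v| / |v| = √204 / √8 ≈ 5.050.

5.050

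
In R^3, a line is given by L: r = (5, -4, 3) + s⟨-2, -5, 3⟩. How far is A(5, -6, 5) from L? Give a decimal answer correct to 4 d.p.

1.1239

Taking (5, -4, 3) on L with direction v = (-2, -5, 3): w = A − (5, -4, 3) = (0, -2, 2), and w × v = (4, -4, -4).
Distance = |w × v| / |v| = √48 / √38 ≈ 1.1239.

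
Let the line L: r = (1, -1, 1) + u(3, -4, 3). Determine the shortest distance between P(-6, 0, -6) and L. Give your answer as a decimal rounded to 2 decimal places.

Taking (1, -1, 1) on L with direction v = (3, -4, 3): w = P − (1, -1, 1) = (-7, 1, -7), and w × v = (-25, 0, 25).
Distance = |w × v| / |v| = √1250 / √34 ≈ 6.06.

6.06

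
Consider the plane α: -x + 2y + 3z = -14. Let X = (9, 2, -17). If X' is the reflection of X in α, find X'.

(3, 14, 1)

λ = (n·X − d)/|n|² = (-56 − (-14))/14 = -3.
Reflection = X − 2λn = (9, 2, -17) − (-6)·(-1, 2, 3) = (3, 14, 1).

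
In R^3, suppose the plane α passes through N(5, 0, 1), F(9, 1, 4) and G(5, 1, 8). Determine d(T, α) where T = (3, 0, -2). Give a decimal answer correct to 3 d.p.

NF = (4, 1, 3), NG = (0, 1, 7); a normal to α is NF × NG = (4, -28, 4).
Using N: α has equation 4x - 28y + 4z = 24.
n·T − d = (4)·(3) + (-28)·(0) + (4)·(-2) − 24 = -20; |n| = √816.
Distance = |-20| / √816 = 20/√816 ≈ 0.700.

0.700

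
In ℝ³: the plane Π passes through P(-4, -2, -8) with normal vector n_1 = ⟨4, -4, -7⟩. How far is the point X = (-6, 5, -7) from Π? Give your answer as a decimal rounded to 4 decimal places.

Π: n_1·r = n_1·P gives 4x - 4y - 7z = 48.
n·X − d = (4)·(-6) + (-4)·(5) + (-7)·(-7) − 48 = -43; |n| = √81.
Distance = |-43| / √81 = 43/√81 ≈ 4.7778.

4.7778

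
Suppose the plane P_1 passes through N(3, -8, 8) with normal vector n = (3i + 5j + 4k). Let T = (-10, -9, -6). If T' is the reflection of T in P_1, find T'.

(2, 11, 10)

P_1: n·r = n·N gives 3x + 5y + 4z = 1.
λ = (n·T − d)/|n|² = (-99 − 1)/50 = -2.
Reflection = T − 2λn = (-10, -9, -6) − (-4)·(3, 5, 4) = (2, 11, 10).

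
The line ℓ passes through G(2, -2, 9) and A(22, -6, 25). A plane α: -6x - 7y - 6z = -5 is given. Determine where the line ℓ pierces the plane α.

A direction vector for ℓ is A − G = (20, -4, 16).
Substitute r = (2, -2, 9) + t(20, -4, 16) into the plane: -52 + (-188)t = -5, so t = -1/4.
Intersection: (2, -2, 9) + (-1/4)·(20, -4, 16) = (-3, -1, 5).

(-3, -1, 5)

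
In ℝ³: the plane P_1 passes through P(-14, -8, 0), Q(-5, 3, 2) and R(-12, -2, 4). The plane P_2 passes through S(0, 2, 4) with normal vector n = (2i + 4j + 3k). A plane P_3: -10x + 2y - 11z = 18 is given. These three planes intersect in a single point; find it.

PQ = (9, 11, 2), PR = (2, 6, 4); a normal to P_1 is PQ × PR = (32, -32, 32).
Using P: P_1 has equation 32x - 32y + 32z = -192.
P_2: n·r = n·S gives 2x + 4y + 3z = 20.
Solving the 3×3 linear system 32x - 32y + 32z = -192, 2x + 4y + 3z = 20, -10x + 2y - 11z = 18 (e.g. by elimination or Cramer's rule, determinant = 64) gives (-3, 5, 2).

(-3, 5, 2)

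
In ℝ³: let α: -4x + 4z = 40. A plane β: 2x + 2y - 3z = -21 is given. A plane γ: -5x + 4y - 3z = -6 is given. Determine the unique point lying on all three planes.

(-1, 4, 9)

Solving the 3×3 linear system -4x + 4z = 40, 2x + 2y - 3z = -21, -5x + 4y - 3z = -6 (e.g. by elimination or Cramer's rule, determinant = 48) gives (-1, 4, 9).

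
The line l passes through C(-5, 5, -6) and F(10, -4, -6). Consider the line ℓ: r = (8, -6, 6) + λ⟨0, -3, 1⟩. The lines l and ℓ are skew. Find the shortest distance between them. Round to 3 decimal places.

10.190

A direction vector for l is F − C = (15, -9, 0).
Common perpendicular direction n = (15, -9, 0) × (0, -3, 1) = (-9, -15, -45).
With w = (8, -6, 6) − (-5, 5, -6) = (13, -11, 12), w · n = -492.
Distance = |w · n| / |n| = |-492| / √2331 ≈ 10.190.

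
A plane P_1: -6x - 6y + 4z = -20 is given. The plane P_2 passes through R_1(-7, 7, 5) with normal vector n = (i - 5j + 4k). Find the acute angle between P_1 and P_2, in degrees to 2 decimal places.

48.86

P_2: n·r = n·R_1 gives x - 5y + 4z = -22.
cos θ = |n₁·n₂| / (|n₁||n₂|) = |40| / (√88 · √42).
θ = arccos(0.65795) ≈ 48.86°.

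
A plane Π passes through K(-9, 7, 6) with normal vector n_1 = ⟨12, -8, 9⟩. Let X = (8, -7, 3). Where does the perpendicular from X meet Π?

(-4, 1, -6)

Π: n_1·r = n_1·K gives 12x - 8y + 9z = -110.
Foot = X − λn with λ = (n·X − d)/|n|² = (179 − (-110))/289 = 1.
Foot = (8, -7, 3) − 1·(12, -8, 9) = (-4, 1, -6).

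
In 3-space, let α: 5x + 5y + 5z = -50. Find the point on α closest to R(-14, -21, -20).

(1, -6, -5)

Foot = R − λn with λ = (n·R − d)/|n|² = (-275 − (-50))/75 = -3.
Foot = (-14, -21, -20) − (-3)·(5, 5, 5) = (1, -6, -5).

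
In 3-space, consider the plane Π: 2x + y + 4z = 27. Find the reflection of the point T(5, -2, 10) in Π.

(1, -4, 2)

λ = (n·T − d)/|n|² = (48 − 27)/21 = 1.
Reflection = T − 2λn = (5, -2, 10) − 2·(2, 1, 4) = (1, -4, 2).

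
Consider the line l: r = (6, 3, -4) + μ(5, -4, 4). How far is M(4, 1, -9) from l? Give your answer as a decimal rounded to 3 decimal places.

Taking (6, 3, -4) on l with direction v = (5, -4, 4): w = M − (6, 3, -4) = (-2, -2, -5), and w × v = (-28, -17, 18).
Distance = |w × v| / |v| = √1397 / √57 ≈ 4.951.

4.951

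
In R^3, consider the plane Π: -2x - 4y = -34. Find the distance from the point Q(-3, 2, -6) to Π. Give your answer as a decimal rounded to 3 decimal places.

n·Q − d = (-2)·(-3) + (-4)·(2) + (0)·(-6) − (-34) = 32; |n| = √20.
Distance = |32| / √20 = 32/√20 ≈ 7.155.

7.155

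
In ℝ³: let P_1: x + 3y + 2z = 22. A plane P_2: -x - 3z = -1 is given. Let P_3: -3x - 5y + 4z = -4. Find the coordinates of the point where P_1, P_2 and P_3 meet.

Solving the 3×3 linear system x + 3y + 2z = 22, -x - 3z = -1, -3x - 5y + 4z = -4 (e.g. by elimination or Cramer's rule, determinant = 34) gives (-8, 8, 3).

(-8, 8, 3)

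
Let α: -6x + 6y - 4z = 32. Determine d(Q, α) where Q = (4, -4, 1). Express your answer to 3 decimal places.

n·Q − d = (-6)·(4) + (6)·(-4) + (-4)·(1) − 32 = -84; |n| = √88.
Distance = |-84| / √88 = 84/√88 ≈ 8.954.

8.954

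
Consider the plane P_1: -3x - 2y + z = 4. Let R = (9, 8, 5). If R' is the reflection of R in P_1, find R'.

(-9, -4, 11)

λ = (n·R − d)/|n|² = (-38 − 4)/14 = -3.
Reflection = R − 2λn = (9, 8, 5) − (-6)·(-3, -2, 1) = (-9, -4, 11).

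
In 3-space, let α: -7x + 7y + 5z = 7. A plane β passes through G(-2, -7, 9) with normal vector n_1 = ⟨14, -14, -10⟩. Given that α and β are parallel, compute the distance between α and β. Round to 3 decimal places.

β: n_1·r = n_1·G gives 14x - 14y - 10z = -20.
Rescale β by 1/(-2): -7x + 7y + 5z = 10. Then distance = |7 − 10| / √123 ≈ 0.271.

0.271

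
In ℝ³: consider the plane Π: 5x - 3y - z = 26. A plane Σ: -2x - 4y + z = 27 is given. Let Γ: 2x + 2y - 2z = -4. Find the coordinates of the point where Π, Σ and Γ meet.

Solving the 3×3 linear system 5x - 3y - z = 26, -2x - 4y + z = 27, 2x + 2y - 2z = -4 (e.g. by elimination or Cramer's rule, determinant = 32) gives (-1, -8, -7).

(-1, -8, -7)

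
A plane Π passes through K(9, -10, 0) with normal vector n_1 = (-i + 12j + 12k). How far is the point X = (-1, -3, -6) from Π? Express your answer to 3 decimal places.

Π: n_1·r = n_1·K gives -x + 12y + 12z = -129.
n·X − d = (-1)·(-1) + (12)·(-3) + (12)·(-6) − (-129) = 22; |n| = √289.
Distance = |22| / √289 = 22/√289 ≈ 1.294.

1.294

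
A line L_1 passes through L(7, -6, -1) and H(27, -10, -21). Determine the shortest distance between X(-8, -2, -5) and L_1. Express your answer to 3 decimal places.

A direction vector for L_1 is H − L = (20, -4, -20).
Taking (7, -6, -1) on L_1 with direction v = (20, -4, -20): w = X − (7, -6, -1) = (-15, 4, -4), and w × v = (-96, -380, -20).
Distance = |w × v| / |v| = √154016 / √816 ≈ 13.738.

13.738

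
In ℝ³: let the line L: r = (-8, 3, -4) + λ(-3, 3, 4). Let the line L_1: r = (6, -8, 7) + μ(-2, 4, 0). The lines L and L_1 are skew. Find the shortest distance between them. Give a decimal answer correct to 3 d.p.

10.706

Common perpendicular direction n = (-3, 3, 4) × (-2, 4, 0) = (-16, -8, -6).
With w = (6, -8, 7) − (-8, 3, -4) = (14, -11, 11), w · n = -202.
Distance = |w · n| / |n| = |-202| / √356 ≈ 10.706.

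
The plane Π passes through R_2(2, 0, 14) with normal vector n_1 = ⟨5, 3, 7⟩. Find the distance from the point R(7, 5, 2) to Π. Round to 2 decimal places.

4.83

Π: n_1·r = n_1·R_2 gives 5x + 3y + 7z = 108.
n·R − d = (5)·(7) + (3)·(5) + (7)·(2) − 108 = -44; |n| = √83.
Distance = |-44| / √83 = 44/√83 ≈ 4.83.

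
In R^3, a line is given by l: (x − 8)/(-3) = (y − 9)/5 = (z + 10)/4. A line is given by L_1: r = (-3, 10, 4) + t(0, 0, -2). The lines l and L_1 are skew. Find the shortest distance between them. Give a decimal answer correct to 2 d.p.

8.92

l has direction (-3, 5, 4) through (8, 9, -10).
Common perpendicular direction n = (-3, 5, 4) × (0, 0, -2) = (-10, -6, 0).
With w = (-3, 10, 4) − (8, 9, -10) = (-11, 1, 14), w · n = 104.
Distance = |w · n| / |n| = |104| / √136 ≈ 8.92.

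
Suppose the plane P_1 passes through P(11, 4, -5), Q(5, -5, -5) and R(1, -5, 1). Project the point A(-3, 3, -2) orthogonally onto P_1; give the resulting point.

(3, -1, 2)

PQ = (-6, -9, 0), PR = (-10, -9, 6); a normal to P_1 is PQ × PR = (-54, 36, -36).
Using P: P_1 has equation -54x + 36y - 36z = -270.
Foot = A − λn with λ = (n·A − d)/|n|² = (342 − (-270))/5508 = 1/9.
Foot = (-3, 3, -2) − (1/9)·(-54, 36, -36) = (3, -1, 2).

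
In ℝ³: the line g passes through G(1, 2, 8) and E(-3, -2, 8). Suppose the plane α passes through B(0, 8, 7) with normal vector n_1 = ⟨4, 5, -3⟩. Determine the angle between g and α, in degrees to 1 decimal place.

A direction vector for g is E − G = (-4, -4, 0).
α: n_1·r = n_1·B gives 4x + 5y - 3z = 19.
sin θ = |n·v| / (|n||v|) = |-36| / (√50 · √32) = 0.90000.
θ ≈ 64.2°.

64.2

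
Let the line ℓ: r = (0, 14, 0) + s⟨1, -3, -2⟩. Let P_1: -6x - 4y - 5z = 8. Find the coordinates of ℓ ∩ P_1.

Substitute r = (0, 14, 0) + t(1, -3, -2) into the plane: -56 + 16t = 8, so t = 4.
Intersection: (0, 14, 0) + 4·(1, -3, -2) = (4, 2, -8).

(4, 2, -8)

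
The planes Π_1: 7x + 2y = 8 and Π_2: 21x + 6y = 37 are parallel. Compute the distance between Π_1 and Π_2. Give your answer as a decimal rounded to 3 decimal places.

0.595

Rescale Π_2 by 1/3: 7x + 2y = 37/3. Then distance = |8 − (37/3)| / √53 ≈ 0.595.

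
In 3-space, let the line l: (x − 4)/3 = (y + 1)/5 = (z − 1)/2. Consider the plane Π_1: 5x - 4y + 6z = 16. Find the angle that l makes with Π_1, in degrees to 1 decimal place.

7.4

l has direction (3, 5, 2) through (4, -1, 1).
sin θ = |n·v| / (|n||v|) = |7| / (√77 · √38) = 0.12941.
θ ≈ 7.4°.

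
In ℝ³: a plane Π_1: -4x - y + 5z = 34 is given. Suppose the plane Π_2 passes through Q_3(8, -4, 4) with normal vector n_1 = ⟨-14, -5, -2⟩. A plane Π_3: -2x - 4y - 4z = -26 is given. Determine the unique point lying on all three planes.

Π_2: n_1·r = n_1·Q_3 gives -14x - 5y - 2z = -100.
Solving the 3×3 linear system -4x - y + 5z = 34, -14x - 5y - 2z = -100, -2x - 4y - 4z = -26 (e.g. by elimination or Cramer's rule, determinant = 234) gives (9, -10, 12).

(9, -10, 12)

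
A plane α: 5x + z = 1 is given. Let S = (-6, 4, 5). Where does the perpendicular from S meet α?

Foot = S − λn with λ = (n·S − d)/|n|² = (-25 − 1)/26 = -1.
Foot = (-6, 4, 5) − (-1)·(5, 0, 1) = (-1, 4, 6).

(-1, 4, 6)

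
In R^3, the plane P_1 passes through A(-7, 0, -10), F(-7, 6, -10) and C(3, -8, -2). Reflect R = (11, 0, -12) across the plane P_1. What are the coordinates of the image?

AF = (0, 6, 0), AC = (10, -8, 8); a normal to P_1 is AF × AC = (48, 0, -60).
Using A: P_1 has equation 48x - 60z = 264.
λ = (n·R − d)/|n|² = (1248 − 264)/5904 = 1/6.
Reflection = R − 2λn = (11, 0, -12) − (1/3)·(48, 0, -60) = (-5, 0, 8).

(-5, 0, 8)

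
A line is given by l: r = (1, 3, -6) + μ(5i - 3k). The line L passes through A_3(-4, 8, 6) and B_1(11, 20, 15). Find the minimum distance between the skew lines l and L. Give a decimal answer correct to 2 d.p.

A direction vector for L is B_1 − A_3 = (15, 12, 9).
Common perpendicular direction n = (5, 0, -3) × (15, 12, 9) = (36, -90, 60).
With w = (-4, 8, 6) − (1, 3, -6) = (-5, 5, 12), w · n = 90.
Distance = |w · n| / |n| = |90| / √12996 ≈ 0.79.

0.79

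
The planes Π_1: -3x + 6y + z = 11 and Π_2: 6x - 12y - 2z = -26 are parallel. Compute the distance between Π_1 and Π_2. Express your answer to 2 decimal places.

Rescale Π_2 by 1/(-2): -3x + 6y + z = 13. Then distance = |11 − 13| / √46 ≈ 0.29.

0.29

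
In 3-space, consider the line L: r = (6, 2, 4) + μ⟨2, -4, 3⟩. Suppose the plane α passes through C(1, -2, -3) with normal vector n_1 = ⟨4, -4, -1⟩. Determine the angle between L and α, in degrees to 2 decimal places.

α: n_1·r = n_1·C gives 4x - 4y - z = 15.
sin θ = |n·v| / (|n||v|) = |21| / (√33 · √29) = 0.67883.
θ ≈ 42.75°.

42.75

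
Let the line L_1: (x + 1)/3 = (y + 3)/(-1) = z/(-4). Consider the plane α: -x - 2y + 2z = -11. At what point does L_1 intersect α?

L_1 has direction (3, -1, -4) through (-1, -3, 0).
Substitute r = (-1, -3, 0) + t(3, -1, -4) into the plane: 7 + (-9)t = -11, so t = 2.
Intersection: (-1, -3, 0) + 2·(3, -1, -4) = (5, -5, -8).

(5, -5, -8)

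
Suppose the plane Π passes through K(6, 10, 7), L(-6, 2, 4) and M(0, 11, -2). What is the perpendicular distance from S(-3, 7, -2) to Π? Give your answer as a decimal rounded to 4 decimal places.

1.0256

KL = (-12, -8, -3), KM = (-6, 1, -9); a normal to Π is KL × KM = (75, -90, -60).
Using K: Π has equation 75x - 90y - 60z = -870.
n·S − d = (75)·(-3) + (-90)·(7) + (-60)·(-2) − (-870) = 135; |n| = √17325.
Distance = |135| / √17325 = 135/√17325 ≈ 1.0256.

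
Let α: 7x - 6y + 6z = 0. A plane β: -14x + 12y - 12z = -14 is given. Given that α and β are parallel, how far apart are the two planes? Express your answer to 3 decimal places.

Rescale β by 1/(-2): 7x - 6y + 6z = 7. Then distance = |0 − 7| / √121 ≈ 0.636.

0.636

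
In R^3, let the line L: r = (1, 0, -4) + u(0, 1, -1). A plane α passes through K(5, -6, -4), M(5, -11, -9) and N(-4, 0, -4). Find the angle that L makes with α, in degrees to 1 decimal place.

KM = (0, -5, -5), KN = (-9, 6, 0); a normal to α is KM × KN = (30, 45, -45).
Using K: α has equation 30x + 45y - 45z = 60.
sin θ = |n·v| / (|n||v|) = |90| / (√4950 · √2) = 0.90453.
θ ≈ 64.8°.

64.8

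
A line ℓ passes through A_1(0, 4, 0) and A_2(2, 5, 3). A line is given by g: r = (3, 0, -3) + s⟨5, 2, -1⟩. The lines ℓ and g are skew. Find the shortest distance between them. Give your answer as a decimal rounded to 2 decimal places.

4.67

A direction vector for ℓ is A_2 − A_1 = (2, 1, 3).
Common perpendicular direction n = (2, 1, 3) × (5, 2, -1) = (-7, 17, -1).
With w = (3, 0, -3) − (0, 4, 0) = (3, -4, -3), w · n = -86.
Distance = |w · n| / |n| = |-86| / √339 ≈ 4.67.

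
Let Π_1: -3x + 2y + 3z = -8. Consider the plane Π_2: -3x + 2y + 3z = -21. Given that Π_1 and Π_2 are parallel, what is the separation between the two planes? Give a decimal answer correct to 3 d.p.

Same normal n = (-3, 2, 3) with |n| = √22; distance = |-8 − (-21)| / |n| = 13/√22 ≈ 2.772.

2.772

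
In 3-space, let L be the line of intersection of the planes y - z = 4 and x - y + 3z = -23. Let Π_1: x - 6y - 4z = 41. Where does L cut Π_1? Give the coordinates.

(-5, -3, -7)

Direction of L: (0, 1, -1) × (1, -1, 3) = (2, -1, -1).
A point on L: solving the two plane equations with x = -13 gives (-13, 1, -3).
Substitute r = (-13, 1, -3) + t(2, -1, -1) into the plane: -7 + 12t = 41, so t = 4.
Intersection: (-13, 1, -3) + 4·(2, -1, -1) = (-5, -3, -7).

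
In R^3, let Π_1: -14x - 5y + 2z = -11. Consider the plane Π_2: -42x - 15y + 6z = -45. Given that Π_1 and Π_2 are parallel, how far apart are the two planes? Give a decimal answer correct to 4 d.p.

Rescale Π_2 by 1/3: -14x - 5y + 2z = -15. Then distance = |-11 − (-15)| / √225 ≈ 0.2667.

0.2667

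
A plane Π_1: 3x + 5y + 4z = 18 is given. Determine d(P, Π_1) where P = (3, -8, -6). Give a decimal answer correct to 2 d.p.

n·P − d = (3)·(3) + (5)·(-8) + (4)·(-6) − 18 = -73; |n| = √50.
Distance = |-73| / √50 = 73/√50 ≈ 10.32.

10.32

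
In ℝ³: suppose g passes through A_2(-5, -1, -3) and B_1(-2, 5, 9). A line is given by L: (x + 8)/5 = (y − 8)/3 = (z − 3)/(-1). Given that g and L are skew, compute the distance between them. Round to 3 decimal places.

7.216

A direction vector for g is B_1 − A_2 = (3, 6, 12).
L has direction (5, 3, -1) through (-8, 8, 3).
Common perpendicular direction n = (3, 6, 12) × (5, 3, -1) = (-42, 63, -21).
With w = (-8, 8, 3) − (-5, -1, -3) = (-3, 9, 6), w · n = 567.
Distance = |w · n| / |n| = |567| / √6174 ≈ 7.216.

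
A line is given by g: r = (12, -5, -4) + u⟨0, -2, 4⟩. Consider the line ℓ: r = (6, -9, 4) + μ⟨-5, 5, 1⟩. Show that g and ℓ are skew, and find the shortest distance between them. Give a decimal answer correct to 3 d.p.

Common perpendicular direction n = (0, -2, 4) × (-5, 5, 1) = (-22, -20, -10).
With w = (6, -9, 4) − (12, -5, -4) = (-6, -4, 8), w · n = 132.
Since n ≠ 0 the lines are not parallel, and w · n = 132 ≠ 0 so they do not intersect; hence they are skew.
Distance = |w · n| / |n| = |132| / √984 ≈ 4.208.

4.208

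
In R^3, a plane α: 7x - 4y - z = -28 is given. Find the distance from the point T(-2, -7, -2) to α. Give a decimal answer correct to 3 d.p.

n·T − d = (7)·(-2) + (-4)·(-7) + (-1)·(-2) − (-28) = 44; |n| = √66.
Distance = |44| / √66 = 44/√66 ≈ 5.416.

5.416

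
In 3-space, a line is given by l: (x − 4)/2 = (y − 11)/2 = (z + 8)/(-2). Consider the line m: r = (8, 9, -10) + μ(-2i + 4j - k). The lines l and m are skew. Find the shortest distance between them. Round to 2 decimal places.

l has direction (2, 2, -2) through (4, 11, -8).
Common perpendicular direction n = (2, 2, -2) × (-2, 4, -1) = (6, 6, 12).
With w = (8, 9, -10) − (4, 11, -8) = (4, -2, -2), w · n = -12.
Distance = |w · n| / |n| = |-12| / √216 ≈ 0.82.

0.82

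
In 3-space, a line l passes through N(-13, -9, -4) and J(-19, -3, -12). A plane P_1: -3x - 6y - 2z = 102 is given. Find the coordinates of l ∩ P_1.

A direction vector for l is J − N = (-6, 6, -8).
Substitute r = (-13, -9, -4) + t(-6, 6, -8) into the plane: 101 + (-2)t = 102, so t = -1/2.
Intersection: (-13, -9, -4) + (-1/2)·(-6, 6, -8) = (-10, -12, 0).

(-10, -12, 0)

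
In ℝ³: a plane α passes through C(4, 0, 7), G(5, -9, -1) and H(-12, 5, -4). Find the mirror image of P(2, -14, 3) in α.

(10, -6, -5)

CG = (1, -9, -8), CH = (-16, 5, -11); a normal to α is CG × CH = (139, 139, -139).
Using C: α has equation 139x + 139y - 139z = -417.
λ = (n·P − d)/|n|² = (-2085 − (-417))/57963 = -4/139.
Reflection = P − 2λn = (2, -14, 3) − (-8/139)·(139, 139, -139) = (10, -6, -5).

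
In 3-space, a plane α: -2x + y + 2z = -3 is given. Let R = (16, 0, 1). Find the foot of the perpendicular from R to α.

(10, 3, 7)

Foot = R − λn with λ = (n·R − d)/|n|² = (-30 − (-3))/9 = -3.
Foot = (16, 0, 1) − (-3)·(-2, 1, 2) = (10, 3, 7).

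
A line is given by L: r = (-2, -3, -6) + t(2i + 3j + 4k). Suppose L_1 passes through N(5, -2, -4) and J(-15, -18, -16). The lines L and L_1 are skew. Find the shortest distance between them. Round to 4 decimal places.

2.8577

A direction vector for L_1 is J − N = (-20, -16, -12).
Common perpendicular direction n = (2, 3, 4) × (-20, -16, -12) = (28, -56, 28).
With w = (5, -2, -4) − (-2, -3, -6) = (7, 1, 2), w · n = 196.
Distance = |w · n| / |n| = |196| / √4704 ≈ 2.8577.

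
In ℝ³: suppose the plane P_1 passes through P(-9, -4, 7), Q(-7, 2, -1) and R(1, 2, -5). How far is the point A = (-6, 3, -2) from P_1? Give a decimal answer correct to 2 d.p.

PQ = (2, 6, -8), PR = (10, 6, -12); a normal to P_1 is PQ × PR = (-24, -56, -48).
Using P: P_1 has equation -24x - 56y - 48z = 104.
n·A − d = (-24)·(-6) + (-56)·(3) + (-48)·(-2) − 104 = -32; |n| = √6016.
Distance = |-32| / √6016 = 32/√6016 ≈ 0.41.

0.41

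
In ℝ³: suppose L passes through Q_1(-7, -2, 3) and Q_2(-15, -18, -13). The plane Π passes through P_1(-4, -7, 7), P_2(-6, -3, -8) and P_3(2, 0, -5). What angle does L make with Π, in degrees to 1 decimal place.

38.2

A direction vector for L is Q_2 − Q_1 = (-8, -16, -16).
P_1P_2 = (-2, 4, -15), P_1P_3 = (6, 7, -12); a normal to Π is P_1P_2 × P_1P_3 = (57, -114, -38).
Using P_1: Π has equation 57x - 114y - 38z = 304.
sin θ = |n·v| / (|n||v|) = |1976| / (√17689 · √576) = 0.61905.
θ ≈ 38.2°.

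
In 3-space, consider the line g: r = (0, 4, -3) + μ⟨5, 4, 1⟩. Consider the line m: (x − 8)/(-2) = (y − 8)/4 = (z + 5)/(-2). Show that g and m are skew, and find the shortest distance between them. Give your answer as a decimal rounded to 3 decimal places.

m has direction (-2, 4, -2) through (8, 8, -5).
Common perpendicular direction n = (5, 4, 1) × (-2, 4, -2) = (-12, 8, 28).
With w = (8, 8, -5) − (0, 4, -3) = (8, 4, -2), w · n = -120.
Since n ≠ 0 the lines are not parallel, and w · n = -120 ≠ 0 so they do not intersect; hence they are skew.
Distance = |w · n| / |n| = |-120| / √992 ≈ 3.810.

3.810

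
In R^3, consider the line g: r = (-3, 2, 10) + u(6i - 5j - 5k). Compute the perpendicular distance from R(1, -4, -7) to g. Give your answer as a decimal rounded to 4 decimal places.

Taking (-3, 2, 10) on g with direction v = (6, -5, -5): w = R − (-3, 2, 10) = (4, -6, -17), and w × v = (-55, -82, 16).
Distance = |w × v| / |v| = √10005 / √86 ≈ 10.7860.

10.7860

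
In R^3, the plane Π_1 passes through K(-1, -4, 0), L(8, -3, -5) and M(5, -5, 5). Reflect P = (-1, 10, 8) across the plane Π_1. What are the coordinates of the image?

KL = (9, 1, -5), KM = (6, -1, 5); a normal to Π_1 is KL × KM = (0, -75, -15).
Using K: Π_1 has equation -75y - 15z = 300.
λ = (n·P − d)/|n|² = (-870 − 300)/5850 = -1/5.
Reflection = P − 2λn = (-1, 10, 8) − (-2/5)·(0, -75, -15) = (-1, -20, 2).

(-1, -20, 2)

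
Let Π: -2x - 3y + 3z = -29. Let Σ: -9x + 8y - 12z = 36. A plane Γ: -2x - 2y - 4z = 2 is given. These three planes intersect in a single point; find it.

Solving the 3×3 linear system -2x - 3y + 3z = -29, -9x + 8y - 12z = 36, -2x - 2y - 4z = 2 (e.g. by elimination or Cramer's rule, determinant = 250) gives (4, 3, -4).

(4, 3, -4)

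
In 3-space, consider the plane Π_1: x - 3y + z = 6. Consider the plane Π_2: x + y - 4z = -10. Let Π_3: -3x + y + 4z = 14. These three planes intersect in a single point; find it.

Solving the 3×3 linear system x - 3y + z = 6, x + y - 4z = -10, -3x + y + 4z = 14 (e.g. by elimination or Cramer's rule, determinant = -12) gives (-6, -4, 0).

(-6, -4, 0)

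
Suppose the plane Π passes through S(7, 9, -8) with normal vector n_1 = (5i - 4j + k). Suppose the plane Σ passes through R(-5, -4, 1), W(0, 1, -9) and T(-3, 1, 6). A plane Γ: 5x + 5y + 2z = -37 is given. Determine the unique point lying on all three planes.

Π: n_1·r = n_1·S gives 5x - 4y + z = -9.
RW = (5, 5, -10), RT = (2, 5, 5); a normal to Σ is RW × RT = (75, -45, 15).
Using R: Σ has equation 75x - 45y + 15z = -180.
Solving the 3×3 linear system 5x - 4y + z = -9, 75x - 45y + 15z = -180, 5x + 5y + 2z = -37 (e.g. by elimination or Cramer's rule, determinant = 75) gives (-4, -3, -1).

(-4, -3, -1)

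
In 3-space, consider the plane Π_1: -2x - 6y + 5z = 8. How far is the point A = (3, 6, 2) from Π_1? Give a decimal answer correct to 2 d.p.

n·A − d = (-2)·(3) + (-6)·(6) + (5)·(2) − 8 = -40; |n| = √65.
Distance = |-40| / √65 = 40/√65 ≈ 4.96.

4.96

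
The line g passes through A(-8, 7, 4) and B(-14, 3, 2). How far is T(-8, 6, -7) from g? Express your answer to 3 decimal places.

10.485

A direction vector for g is B − A = (-6, -4, -2).
Taking (-8, 7, 4) on g with direction v = (-6, -4, -2): w = T − (-8, 7, 4) = (0, -1, -11), and w × v = (-42, 66, -6).
Distance = |w × v| / |v| = √6156 / √56 ≈ 10.485.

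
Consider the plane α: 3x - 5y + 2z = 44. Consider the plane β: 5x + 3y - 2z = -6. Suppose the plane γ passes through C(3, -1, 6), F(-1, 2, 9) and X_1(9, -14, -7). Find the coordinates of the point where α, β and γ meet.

CF = (-4, 3, 3), CX_1 = (6, -13, -13); a normal to γ is CF × CX_1 = (0, -34, 34).
Using C: γ has equation -34y + 34z = 238.
Solving the 3×3 linear system 3x - 5y + 2z = 44, 5x + 3y - 2z = -6, -34y + 34z = 238 (e.g. by elimination or Cramer's rule, determinant = 612) gives (3, -7, 0).

(3, -7, 0)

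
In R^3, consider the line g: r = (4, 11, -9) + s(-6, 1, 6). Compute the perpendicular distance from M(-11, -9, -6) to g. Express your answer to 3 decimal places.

22.976

Taking (4, 11, -9) on g with direction v = (-6, 1, 6): w = M − (4, 11, -9) = (-15, -20, 3), and w × v = (-123, 72, -135).
Distance = |w × v| / |v| = √38538 / √73 ≈ 22.976.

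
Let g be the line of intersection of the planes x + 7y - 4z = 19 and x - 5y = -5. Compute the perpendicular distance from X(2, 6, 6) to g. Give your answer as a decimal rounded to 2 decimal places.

7.72

Direction of g: (1, 7, -4) × (1, -5, 0) = (-20, -4, -12).
A point on g: solving the two plane equations with x = 5 gives (5, 2, 0).
Taking (5, 2, 0) on g with direction v = (-20, -4, -12): w = X − (5, 2, 0) = (-3, 4, 6), and w × v = (-24, -156, 92).
Distance = |w × v| / |v| = √33376 / √560 ≈ 7.72.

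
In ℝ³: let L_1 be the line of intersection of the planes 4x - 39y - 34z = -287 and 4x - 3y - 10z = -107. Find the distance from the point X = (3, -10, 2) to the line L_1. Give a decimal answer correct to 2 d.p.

12.36

Direction of L_1: (4, -39, -34) × (4, -3, -10) = (288, -96, 144).
A point on L_1: solving the two plane equations with x = -11 gives (-11, 1, 6).
Taking (-11, 1, 6) on L_1 with direction v = (288, -96, 144): w = X − (-11, 1, 6) = (14, -11, -4), and w × v = (-1968, -3168, 1824).
Distance = |w × v| / |v| = √17236224 / √112896 ≈ 12.36.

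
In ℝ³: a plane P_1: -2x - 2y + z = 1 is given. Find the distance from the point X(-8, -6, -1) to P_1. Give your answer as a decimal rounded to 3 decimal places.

n·X − d = (-2)·(-8) + (-2)·(-6) + (1)·(-1) − 1 = 26; |n| = √9.
Distance = |26| / √9 = 26/√9 ≈ 8.667.

8.667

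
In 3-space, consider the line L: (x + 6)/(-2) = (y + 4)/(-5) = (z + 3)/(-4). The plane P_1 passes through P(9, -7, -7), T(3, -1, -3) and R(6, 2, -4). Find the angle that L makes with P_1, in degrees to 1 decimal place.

33.3

L has direction (-2, -5, -4) through (-6, -4, -3).
PT = (-6, 6, 4), PR = (-3, 9, 3); a normal to P_1 is PT × PR = (-18, 6, -36).
Using P: P_1 has equation -18x + 6y - 36z = 48.
sin θ = |n·v| / (|n||v|) = |150| / (√1656 · √45) = 0.54948.
θ ≈ 33.3°.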